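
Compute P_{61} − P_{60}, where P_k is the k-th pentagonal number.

181

Consecutive pentagonal numbers differ by 3n − 2: here 3·61 − 2 = 181.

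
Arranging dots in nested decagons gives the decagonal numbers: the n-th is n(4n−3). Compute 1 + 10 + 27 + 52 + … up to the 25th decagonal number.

Σ i(4i−3) = 4Σi² − 3Σi over i = 1..25.
Σi = 325 and Σi² = 5525.
4·5525 − 3·325 = 21125.

21125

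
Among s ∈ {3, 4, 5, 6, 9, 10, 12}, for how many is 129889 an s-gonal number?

s = 3: P(3, 509) = 129795 and P(3, 510) = 130305; 129889 is not s-gonal.
s = 4: P(4, 360) = 129600 and P(4, 361) = 130321; 129889 is not s-gonal.
s = 5: P(5, 294) = 129507 and P(5, 295) = 130390; 129889 is not s-gonal.
s = 6: P(6, 255) = 129795 and P(6, 256) = 130816; 129889 is not s-gonal.
s = 9: P(9, 193) = 129889. ✓
s = 10: P(10, 180) = 129060 and P(10, 181) = 130501; 129889 is not s-gonal.
s = 12: P(12, 161) = 128961 and P(12, 162) = 130572; 129889 is not s-gonal.
Hits: s ∈ {9} → 1.

1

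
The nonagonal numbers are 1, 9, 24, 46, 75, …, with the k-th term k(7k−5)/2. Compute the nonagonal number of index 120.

50100

The 120th nonagonal number is n(7n−5)/2 with n = 120.
120·(7·120 − 5)/2 = 120·835/2 = 50100.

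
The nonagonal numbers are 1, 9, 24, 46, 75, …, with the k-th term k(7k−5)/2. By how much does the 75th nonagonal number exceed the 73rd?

75·(7·75 − 5)/2 = 19500 and 73·(7·73 − 5)/2 = 18469.
Difference: 19500 − 18469 = 1031.

1031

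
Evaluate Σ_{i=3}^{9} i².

280

Σ_{i=3}^{9} i² = 285 − 5 = 280.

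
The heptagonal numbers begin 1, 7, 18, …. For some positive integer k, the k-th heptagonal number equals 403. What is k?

13

Set n(5n−3)/2 = 403, giving 5n² − 3n − 806 = 0.
The discriminant is 9 + 40·403 = 16129, and √16129 = 127.
So n = (3 + 127) / 10 = 130/10 = 13.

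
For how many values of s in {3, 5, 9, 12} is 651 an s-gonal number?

2

s = 3: P(3, 35) = 630 and P(3, 36) = 666; 651 is not s-gonal.
s = 5: P(5, 21) = 651. ✓
s = 9: P(9, 14) = 651. ✓
s = 12: P(12, 11) = 561 and P(12, 12) = 672; 651 is not s-gonal.
Hits: s ∈ {5, 9} → 2.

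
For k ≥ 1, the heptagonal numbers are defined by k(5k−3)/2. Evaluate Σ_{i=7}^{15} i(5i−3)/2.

Σ i(5i−3)/2 = (5Σi² − 3Σi) / 2 over i = 7..15.
Σi = 120 − 21 = 99 and Σi² = 1240 − 91 = 1149.
(5·1149 − 3·99) / 2 = 5448/2 = 2724.

2724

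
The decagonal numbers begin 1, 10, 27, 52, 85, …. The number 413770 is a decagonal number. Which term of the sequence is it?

322

Set n(4n−3) = 413770, giving 4n² − 3n − 413770 = 0.
The discriminant is 9 + 16·413770 = 6620329, and √6620329 = 2573.
So n = (3 + 2573) / 8 = 2576/8 = 322.
Check: 322·(4·322 − 3) = 413770. ✓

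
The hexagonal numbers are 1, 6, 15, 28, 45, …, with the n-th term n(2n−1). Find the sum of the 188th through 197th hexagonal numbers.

Σ i(2i−1) = 2Σi² − Σi over i = 188..197.
Σi = 19503 − 17578 = 1925 and Σi² = 2567895 − 2197250 = 370645.
2·370645 − 1·1925 = 739365.

739365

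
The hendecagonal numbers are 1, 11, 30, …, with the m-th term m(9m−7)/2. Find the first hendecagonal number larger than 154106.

155031

Solve n(9n−7)/2 > 154106 for integer n.
The largest n with value ≤ 154106 is 185 (since 153365 ≤ 154106 < 155031), so the first above is n = 186, value 155031.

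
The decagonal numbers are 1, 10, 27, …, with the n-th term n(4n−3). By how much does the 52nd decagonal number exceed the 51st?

Consecutive decagonal numbers differ by 8n − 7: here 8·52 − 7 = 409.

409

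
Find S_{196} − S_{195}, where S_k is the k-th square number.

391

n² − (n−1)² = 2n − 1, so 196² − 195² = 2·196 − 1 = 391.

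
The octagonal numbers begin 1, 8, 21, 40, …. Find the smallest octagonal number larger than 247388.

Solve n(3n−2) > 247388 for integer n.
The largest n with value ≤ 247388 is 287 (since 246533 ≤ 247388 < 248256), so the first above is n = 288, value 248256.

248256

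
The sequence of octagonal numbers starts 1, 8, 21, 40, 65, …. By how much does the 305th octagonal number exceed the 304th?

1825

Consecutive octagonal numbers differ by 6n − 5: here 6·305 − 5 = 1825.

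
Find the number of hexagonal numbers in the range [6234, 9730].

14

The n-th hexagonal number is n(2n−1).
Smallest index with value ≥ 6234: n = 57 (giving 6441).
Largest index with value ≤ 9730: n = 70 (giving 9730).
Indices 57 through 70: 14 terms.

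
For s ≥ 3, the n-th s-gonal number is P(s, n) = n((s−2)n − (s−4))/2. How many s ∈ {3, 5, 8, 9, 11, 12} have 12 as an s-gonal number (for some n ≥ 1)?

2

s = 3: P(3, 4) = 10 and P(3, 5) = 15; 12 is not s-gonal.
s = 5: P(5, 3) = 12. ✓
s = 8: P(8, 2) = 8 and P(8, 3) = 21; 12 is not s-gonal.
s = 9: P(9, 2) = 9 and P(9, 3) = 24; 12 is not s-gonal.
s = 11: P(11, 2) = 11 and P(11, 3) = 30; 12 is not s-gonal.
s = 12: P(12, 2) = 12. ✓
Hits: s ∈ {5, 12} → 2.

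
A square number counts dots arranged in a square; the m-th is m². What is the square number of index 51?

The 51st square number is n² with n = 51.
51² = 2601.

2601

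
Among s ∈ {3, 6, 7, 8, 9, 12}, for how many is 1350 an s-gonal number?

s = 3: P(3, 51) = 1326 and P(3, 52) = 1378; 1350 is not s-gonal.
s = 6: P(6, 26) = 1326 and P(6, 27) = 1431; 1350 is not s-gonal.
s = 7: P(7, 23) = 1288 and P(7, 24) = 1404; 1350 is not s-gonal.
s = 8: P(8, 21) = 1281 and P(8, 22) = 1408; 1350 is not s-gonal.
s = 9: P(9, 20) = 1350. ✓
s = 12: P(12, 16) = 1216 and P(12, 17) = 1377; 1350 is not s-gonal.
Hits: s ∈ {9} → 1.

1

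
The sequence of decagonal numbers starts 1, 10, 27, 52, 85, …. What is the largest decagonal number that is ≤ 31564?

Solve n(4n−3) ≤ 31564 for integer n.
n = 89 gives 31417 ≤ 31564, while n = 90 gives 32130 > 31564; so the answer is 31417.

31417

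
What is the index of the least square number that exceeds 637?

26

Solve n² > 637 for integer n.
The largest n with value ≤ 637 is 25 (since 625 ≤ 637 < 676), so the first above is n = 26, value 676.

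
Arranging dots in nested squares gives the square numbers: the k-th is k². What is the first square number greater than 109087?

Solve n² > 109087 for integer n.
The largest n with value ≤ 109087 is 330 (since 108900 ≤ 109087 < 109561), so the first above is n = 331, value 109561.

109561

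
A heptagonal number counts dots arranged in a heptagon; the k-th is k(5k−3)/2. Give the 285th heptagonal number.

The 285th heptagonal number is n(5n−3)/2 with n = 285.
285·(5·285 − 3)/2 = 285·1422/2 = 285·711 = 202635.

202635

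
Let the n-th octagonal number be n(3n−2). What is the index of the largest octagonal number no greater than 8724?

Solve n(3n−2) ≤ 8724 for integer n.
n = 54 gives 8640 ≤ 8724, while n = 55 gives 8965 > 8724; so the answer is index 54.

54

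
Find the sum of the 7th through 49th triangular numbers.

20769

Σ i(i+1)/2 = (Σi² + Σi) / 2 over i = 7..49.
Σi = 1225 − 21 = 1204 and Σi² = 40425 − 91 = 40334.
(1·40334 + 1·1204) / 2 = 41538/2 = 20769.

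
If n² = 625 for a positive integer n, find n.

25

We need n² = 625, so n = √625 = 25.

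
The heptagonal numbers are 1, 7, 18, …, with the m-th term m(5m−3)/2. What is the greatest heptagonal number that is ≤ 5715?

5688

Solve n(5n−3)/2 ≤ 5715 for integer n.
n = 48 gives 5688 ≤ 5715, while n = 49 gives 5929 > 5715; so the answer is 5688.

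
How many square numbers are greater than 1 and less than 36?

4

The n-th square number is n².
Smallest index with value > 1: n = 2 (giving 4).
Largest index with value < 36: n = 5 (giving 25).
Indices 2 through 5: 4 terms.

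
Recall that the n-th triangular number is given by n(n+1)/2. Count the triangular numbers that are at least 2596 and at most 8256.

57

The n-th triangular number is n(n+1)/2.
Smallest index with value ≥ 2596: n = 72 (giving 2628).
Largest index with value ≤ 8256: n = 128 (giving 8256).
Indices 72 through 128: 57 terms.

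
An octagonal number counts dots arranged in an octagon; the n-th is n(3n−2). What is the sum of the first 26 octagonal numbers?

Σ i(3i−2) = 3Σi² − 2Σi over i = 1..26.
Σi = 351 and Σi² = 6201.
3·6201 − 2·351 = 17901.

17901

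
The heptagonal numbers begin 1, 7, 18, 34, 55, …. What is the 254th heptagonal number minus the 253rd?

Consecutive heptagonal numbers differ by 5n − 4: here 5·254 − 4 = 1266.

1266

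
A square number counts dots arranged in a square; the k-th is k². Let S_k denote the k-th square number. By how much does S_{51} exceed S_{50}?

101

n² − (n−1)² = 2n − 1, so 51² − 50² = 2·51 − 1 = 101.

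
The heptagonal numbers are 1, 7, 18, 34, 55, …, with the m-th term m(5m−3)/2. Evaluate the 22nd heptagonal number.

1177

The 22nd heptagonal number is n(5n−3)/2 with n = 22.
22·(5·22 − 3)/2 = 22·107/2 = 1177.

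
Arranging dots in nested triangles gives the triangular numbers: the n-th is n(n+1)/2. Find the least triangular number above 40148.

40186

Solve n(n+1)/2 > 40148 for integer n.
The largest n with value ≤ 40148 is 282 (since 39903 ≤ 40148 < 40186), so the first above is n = 283, value 40186.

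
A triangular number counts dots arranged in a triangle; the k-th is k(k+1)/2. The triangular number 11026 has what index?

148

Set n(n+1)/2 = 11026, giving n² + n − 22052 = 0.
The discriminant is 1 + 8·11026 = 88209, and √88209 = 297.
So n = (-1 + 297) / 2 = 296/2 = 148.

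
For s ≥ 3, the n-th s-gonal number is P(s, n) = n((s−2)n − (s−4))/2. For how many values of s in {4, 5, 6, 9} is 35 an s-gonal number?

1

s = 4: P(4, 5) = 25 and P(4, 6) = 36; 35 is not s-gonal.
s = 5: P(5, 5) = 35. ✓
s = 6: P(6, 4) = 28 and P(6, 5) = 45; 35 is not s-gonal.
s = 9: P(9, 3) = 24 and P(9, 4) = 46; 35 is not s-gonal.
Hits: s ∈ {5} → 1.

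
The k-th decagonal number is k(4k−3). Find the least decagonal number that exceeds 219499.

Solve n(4n−3) > 219499 for integer n.
The largest n with value ≤ 219499 is 234 (since 218322 ≤ 219499 < 220195), so the first above is n = 235, value 220195.

220195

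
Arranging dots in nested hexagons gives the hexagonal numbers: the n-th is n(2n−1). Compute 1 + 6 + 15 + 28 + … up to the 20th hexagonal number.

Σ i(2i−1) = 2Σi² − Σi over i = 1..20.
Σi = 210 and Σi² = 2870.
2·2870 − 1·210 = 5530.

5530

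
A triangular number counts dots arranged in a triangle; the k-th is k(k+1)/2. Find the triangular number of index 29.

The 29th triangular number is n(n+1)/2 with n = 29.
29·30/2 = 870/2 = 435.

435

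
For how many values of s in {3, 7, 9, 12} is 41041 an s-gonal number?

2

s = 3: P(3, 286) = 41041. ✓
s = 7: P(7, 128) = 40768 and P(7, 129) = 41409; 41041 is not s-gonal.
s = 9: P(9, 108) = 40554 and P(9, 109) = 41311; 41041 is not s-gonal.
s = 12: P(12, 91) = 41041. ✓
Hits: s ∈ {3, 12} → 2.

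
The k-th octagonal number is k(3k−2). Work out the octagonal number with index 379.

430165

379·(3·379 − 2) = 379·1135 = 430165.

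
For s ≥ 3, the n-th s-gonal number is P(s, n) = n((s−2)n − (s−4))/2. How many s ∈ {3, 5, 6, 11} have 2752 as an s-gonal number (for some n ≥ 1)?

s = 3: P(3, 73) = 2701 and P(3, 74) = 2775; 2752 is not s-gonal.
s = 5: P(5, 43) = 2752. ✓
s = 6: P(6, 37) = 2701 and P(6, 38) = 2850; 2752 is not s-gonal.
s = 11: P(11, 25) = 2725 and P(11, 26) = 2951; 2752 is not s-gonal.
Hits: s ∈ {5} → 1.

1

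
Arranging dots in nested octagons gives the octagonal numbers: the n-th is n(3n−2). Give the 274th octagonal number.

224680

The 274th octagonal number is n(3n−2) with n = 274.
274·(3·274 − 2) = 274·820 = 224680.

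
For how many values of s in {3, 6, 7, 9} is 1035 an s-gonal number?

s = 3: P(3, 45) = 1035. ✓
s = 6: P(6, 23) = 1035. ✓
s = 7: P(7, 20) = 970 and P(7, 21) = 1071; 1035 is not s-gonal.
s = 9: P(9, 17) = 969 and P(9, 18) = 1089; 1035 is not s-gonal.
Hits: s ∈ {3, 6} → 2.

2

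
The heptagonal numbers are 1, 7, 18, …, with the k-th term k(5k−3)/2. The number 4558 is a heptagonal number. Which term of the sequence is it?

Set n(5n−3)/2 = 4558, giving 5n² − 3n − 9116 = 0.
So n = (3 + 427) / 10 = 430/10 = 43.
Check: 43·(5·43 − 3)/2 = 4558. ✓

43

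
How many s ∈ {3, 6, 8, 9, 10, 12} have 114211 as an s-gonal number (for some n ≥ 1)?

1

s = 3: P(3, 477) = 114003 and P(3, 478) = 114481; 114211 is not s-gonal.
s = 6: P(6, 239) = 114003 and P(6, 240) = 114960; 114211 is not s-gonal.
s = 8: P(8, 195) = 113685 and P(8, 196) = 114856; 114211 is not s-gonal.
s = 9: P(9, 181) = 114211. ✓
s = 10: P(10, 169) = 113737 and P(10, 170) = 115090; 114211 is not s-gonal.
s = 12: P(12, 151) = 113401 and P(12, 152) = 114912; 114211 is not s-gonal.
Hits: s ∈ {9} → 1.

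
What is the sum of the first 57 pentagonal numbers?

Σ i(3i−1)/2 = (3Σi² − Σi) / 2 over i = 1..57.
Σi = 1653 and Σi² = 63365.
(3·63365 − 1·1653) / 2 = 188442/2 = 94221.

94221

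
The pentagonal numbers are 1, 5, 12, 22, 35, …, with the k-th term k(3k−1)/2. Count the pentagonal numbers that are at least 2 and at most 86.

The n-th pentagonal number is n(3n−1)/2.
Smallest index with value ≥ 2: n = 2 (giving 5).
Largest index with value ≤ 86: n = 7 (giving 70).
Indices 2 through 7: 6 terms.

6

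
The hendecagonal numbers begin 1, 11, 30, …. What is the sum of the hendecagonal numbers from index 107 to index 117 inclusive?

617111

Σ i(9i−7)/2 = (9Σi² − 7Σi) / 2 over i = 107..117.
Σi = 6903 − 5671 = 1232 and Σi² = 540735 − 402641 = 138094.
(9·138094 − 7·1232) / 2 = 1234222/2 = 617111.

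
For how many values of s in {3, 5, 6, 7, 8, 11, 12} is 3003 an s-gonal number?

2

s = 3: P(3, 77) = 3003. ✓
s = 5: P(5, 44) = 2882 and P(5, 45) = 3015; 3003 is not s-gonal.
s = 6: P(6, 39) = 3003. ✓
s = 7: P(7, 34) = 2839 and P(7, 35) = 3010; 3003 is not s-gonal.
s = 8: P(8, 31) = 2821 and P(8, 32) = 3008; 3003 is not s-gonal.
s = 11: P(11, 26) = 2951 and P(11, 27) = 3186; 3003 is not s-gonal.
s = 12: P(12, 24) = 2784 and P(12, 25) = 3025; 3003 is not s-gonal.
Hits: s ∈ {3, 6} → 2.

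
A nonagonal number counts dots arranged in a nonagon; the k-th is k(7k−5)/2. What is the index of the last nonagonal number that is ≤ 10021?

53

Solve n(7n−5)/2 ≤ 10021 for integer n.
n = 53 gives 9699 ≤ 10021, while n = 54 gives 10071 > 10021; so the answer is index 53.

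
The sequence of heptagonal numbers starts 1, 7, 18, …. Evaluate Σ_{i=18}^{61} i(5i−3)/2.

186758

Σ i(5i−3)/2 = (5Σi² − 3Σi) / 2 over i = 18..61.
Σi = 1891 − 153 = 1738 and Σi² = 77531 − 1785 = 75746.
(5·75746 − 3·1738) / 2 = 373516/2 = 186758.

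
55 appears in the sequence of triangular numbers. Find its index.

10

Set n(n+1)/2 = 55, giving n² + n − 110 = 0.
The discriminant is 1 + 8·55 = 441, and √441 = 21.
So n = (-1 + 21) / 2 = 20/2 = 10.
Check: 10·11/2 = 55. ✓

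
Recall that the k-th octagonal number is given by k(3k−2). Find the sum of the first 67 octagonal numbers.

302974

Σ i(3i−2) = 3Σi² − 2Σi over i = 1..67.
Σi = 2278 and Σi² = 102510.
3·102510 − 2·2278 = 302974.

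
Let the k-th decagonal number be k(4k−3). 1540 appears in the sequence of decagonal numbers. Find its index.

20

Set n(4n−3) = 1540, giving 4n² − 3n − 1540 = 0.
The discriminant is 9 + 16·1540 = 24649, and √24649 = 157.
So n = (3 + 157) / 8 = 160/8 = 20.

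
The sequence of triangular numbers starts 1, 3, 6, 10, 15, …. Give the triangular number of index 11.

66

The 11th triangular number is n(n+1)/2 with n = 11.
11·12/2 = 132/2 = 66.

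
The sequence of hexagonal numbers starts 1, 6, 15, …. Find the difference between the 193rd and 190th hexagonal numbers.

2295

193·(2·193 − 1) = 74305 and 190·(2·190 − 1) = 72010.
Difference: 74305 − 72010 = 2295.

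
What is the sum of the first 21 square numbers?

3311

Σ_{i=1}^{21} i² = 21·22·43/6 = 3311.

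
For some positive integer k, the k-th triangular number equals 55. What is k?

Set n(n+1)/2 = 55, giving n² + n − 110 = 0.
The discriminant is 1 + 8·55 = 441, and √441 = 21.
So n = (-1 + 21) / 2 = 20/2 = 10.

10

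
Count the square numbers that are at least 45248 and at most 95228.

96

The n-th square number is n².
Smallest index with value ≥ 45248: n = 213 (giving 45369).
Largest index with value ≤ 95228: n = 308 (giving 94864).
Indices 213 through 308: 96 terms.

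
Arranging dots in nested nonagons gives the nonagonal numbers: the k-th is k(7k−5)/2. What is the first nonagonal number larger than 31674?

Solve n(7n−5)/2 > 31674 for integer n.
The largest n with value ≤ 31674 is 95 (since 31350 ≤ 31674 < 32016), so the first above is n = 96, value 32016.

32016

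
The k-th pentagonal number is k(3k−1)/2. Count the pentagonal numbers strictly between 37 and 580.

14

The n-th pentagonal number is n(3n−1)/2.
Smallest index with value > 37: n = 6 (giving 51).
Largest index with value < 580: n = 19 (giving 532).
Indices 6 through 19: 14 terms.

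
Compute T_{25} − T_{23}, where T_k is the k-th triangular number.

25·26/2 = 325 and 23·24/2 = 276.
Difference: 325 − 276 = 49.

49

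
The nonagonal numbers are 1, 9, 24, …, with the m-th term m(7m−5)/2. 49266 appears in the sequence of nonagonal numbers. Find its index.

119

Set n(7n−5)/2 = 49266, giving 7n² − 5n − 98532 = 0.
The discriminant is 25 + 56·49266 = 2758921, and √2758921 = 1661.
So n = (5 + 1661) / 14 = 1666/14 = 119.
Check: 119·(7·119 − 5)/2 = 49266. ✓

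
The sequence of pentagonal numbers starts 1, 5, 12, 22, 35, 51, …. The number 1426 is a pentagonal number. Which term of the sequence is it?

31

Set n(3n−1)/2 = 1426, giving 3n² − n − 2852 = 0.
The discriminant is 1 + 24·1426 = 34225, and √34225 = 185.
So n = (1 + 185) / 6 = 186/6 = 31.
Check: 31·(3·31 − 1)/2 = 1426. ✓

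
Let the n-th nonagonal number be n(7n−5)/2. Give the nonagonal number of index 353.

353·(7·353 − 5)/2 = 353·2466/2 = 353·1233 = 435249.

435249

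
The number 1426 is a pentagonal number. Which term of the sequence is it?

Set n(3n−1)/2 = 1426, giving 3n² − n − 2852 = 0.
The discriminant is 1 + 24·1426 = 34225, and √34225 = 185.
So n = (1 + 185) / 6 = 186/6 = 31.
Check: 31·(3·31 − 1)/2 = 1426. ✓

31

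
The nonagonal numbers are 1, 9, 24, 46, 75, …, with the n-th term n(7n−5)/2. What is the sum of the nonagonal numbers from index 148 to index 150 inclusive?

Σ i(7i−5)/2 = (7Σi² − 5Σi) / 2 over i = 148..150.
Σi = 11325 − 10878 = 447 and Σi² = 1136275 − 1069670 = 66605.
(7·66605 − 5·447) / 2 = 464000/2 = 232000.

232000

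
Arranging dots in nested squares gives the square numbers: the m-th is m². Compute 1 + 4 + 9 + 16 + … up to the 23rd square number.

Σ_{i=1}^{23} i² = 23·24·47/6 = 4324.

4324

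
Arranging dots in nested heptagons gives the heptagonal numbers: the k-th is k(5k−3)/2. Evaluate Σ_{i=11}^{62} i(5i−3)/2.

Σ i(5i−3)/2 = (5Σi² − 3Σi) / 2 over i = 11..62.
Σi = 1953 − 55 = 1898 and Σi² = 81375 − 385 = 80990.
(5·80990 − 3·1898) / 2 = 399256/2 = 199628.

199628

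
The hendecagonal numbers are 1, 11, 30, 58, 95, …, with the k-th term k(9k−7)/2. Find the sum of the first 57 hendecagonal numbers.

279357

Σ i(9i−7)/2 = (9Σi² − 7Σi) / 2 over i = 1..57.
Σi = 1653 and Σi² = 63365.
(9·63365 − 7·1653) / 2 = 558714/2 = 279357.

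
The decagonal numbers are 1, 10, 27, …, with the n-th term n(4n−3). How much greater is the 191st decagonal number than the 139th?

191·(4·191 − 3) = 145351 and 139·(4·139 − 3) = 76867.
Difference: 145351 − 76867 = 68484.

68484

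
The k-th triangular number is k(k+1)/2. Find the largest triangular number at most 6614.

6555

Solve n(n+1)/2 ≤ 6614 for integer n.
n = 114 gives 6555 ≤ 6614, while n = 115 gives 6670 > 6614; so the answer is 6555.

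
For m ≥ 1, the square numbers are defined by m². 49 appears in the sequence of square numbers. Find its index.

7

We need n² = 49, so n = √49 = 7.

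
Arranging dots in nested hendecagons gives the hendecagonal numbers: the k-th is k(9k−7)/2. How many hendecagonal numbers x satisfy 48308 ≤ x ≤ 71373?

The n-th hendecagonal number is n(9n−7)/2.
Smallest index with value ≥ 48308: n = 104 (giving 48308).
Largest index with value ≤ 71373: n = 126 (giving 71001).
Indices 104 through 126: 23 terms.

23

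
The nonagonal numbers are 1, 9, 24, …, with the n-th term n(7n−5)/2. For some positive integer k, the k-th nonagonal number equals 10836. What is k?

56

Set n(7n−5)/2 = 10836, giving 7n² − 5n − 21672 = 0.
The discriminant is 25 + 56·10836 = 606841, and √606841 = 779.
So n = (5 + 779) / 14 = 784/14 = 56.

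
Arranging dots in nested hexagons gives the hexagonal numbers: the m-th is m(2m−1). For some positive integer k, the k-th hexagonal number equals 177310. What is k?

298

Set n(2n−1) = 177310, giving 2n² − n − 177310 = 0.
The discriminant is 1 + 8·177310 = 1418481, and √1418481 = 1191.
So n = (1 + 1191) / 4 = 1192/4 = 298.
Check: 298·(2·298 − 1) = 177310. ✓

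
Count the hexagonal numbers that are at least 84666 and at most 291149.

176

The n-th hexagonal number is n(2n−1).
Smallest index with value ≥ 84666: n = 206 (giving 84666).
Largest index with value ≤ 291149: n = 381 (giving 289941).
Indices 206 through 381: 176 terms.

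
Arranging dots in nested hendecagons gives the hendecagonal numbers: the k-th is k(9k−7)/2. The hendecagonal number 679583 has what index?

Set n(9n−7)/2 = 679583, giving 9n² − 7n − 1359166 = 0.
The discriminant is 49 + 72·679583 = 48930025, and √48930025 = 6995.
So n = (7 + 6995) / 18 = 7002/18 = 389.
Check: 389·(9·389 − 7)/2 = 679583. ✓

389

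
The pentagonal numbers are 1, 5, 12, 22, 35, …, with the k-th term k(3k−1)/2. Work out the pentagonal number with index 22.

The 22nd pentagonal number is n(3n−1)/2 with n = 22.
22·(3·22 − 1)/2 = 22·65/2 = 715.

715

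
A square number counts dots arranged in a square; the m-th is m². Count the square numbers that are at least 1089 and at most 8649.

The n-th square number is n².
Smallest index with value ≥ 1089: n = 33 (giving 1089).
Largest index with value ≤ 8649: n = 93 (giving 8649).
Indices 33 through 93: 61 terms.

61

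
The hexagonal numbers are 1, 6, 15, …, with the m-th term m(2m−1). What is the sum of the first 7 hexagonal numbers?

Σ i(2i−1) = 2Σi² − Σi over i = 1..7.
Σi = 28 and Σi² = 140.
2·140 − 1·28 = 252.

252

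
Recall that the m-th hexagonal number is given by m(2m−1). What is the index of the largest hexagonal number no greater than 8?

2

Solve n(2n−1) ≤ 8 for integer n.
n = 2 gives 6 ≤ 8, while n = 3 gives 15 > 8; so the answer is index 2.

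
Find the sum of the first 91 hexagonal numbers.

506506

Σ i(2i−1) = 2Σi² − Σi over i = 1..91.
Σi = 4186 and Σi² = 255346.
2·255346 − 1·4186 = 506506.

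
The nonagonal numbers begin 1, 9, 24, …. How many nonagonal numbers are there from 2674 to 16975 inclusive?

43

The n-th nonagonal number is n(7n−5)/2.
Smallest index with value ≥ 2674: n = 28 (giving 2674).
Largest index with value ≤ 16975: n = 70 (giving 16975).
Indices 28 through 70: 43 terms.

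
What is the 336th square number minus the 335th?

671

n² − (n−1)² = 2n − 1, so 336² − 335² = 2·336 − 1 = 671.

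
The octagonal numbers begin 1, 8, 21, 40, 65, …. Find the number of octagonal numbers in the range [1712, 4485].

15

The n-th octagonal number is n(3n−2).
Smallest index with value ≥ 1712: n = 25 (giving 1825).
Largest index with value ≤ 4485: n = 39 (giving 4485).
Indices 25 through 39: 15 terms.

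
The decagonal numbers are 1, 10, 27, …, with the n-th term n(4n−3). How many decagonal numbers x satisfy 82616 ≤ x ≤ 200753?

The n-th decagonal number is n(4n−3).
Smallest index with value ≥ 82616: n = 145 (giving 83665).
Largest index with value ≤ 200753: n = 224 (giving 200032).
Indices 145 through 224: 80 terms.

80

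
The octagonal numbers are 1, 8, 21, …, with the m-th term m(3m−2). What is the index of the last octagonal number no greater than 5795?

Solve n(3n−2) ≤ 5795 for integer n.
n = 44 gives 5720 ≤ 5795, while n = 45 gives 5985 > 5795; so the answer is index 44.

44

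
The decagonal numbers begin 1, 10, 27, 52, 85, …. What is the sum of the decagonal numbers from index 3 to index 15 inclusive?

4589

Σ i(4i−3) = 4Σi² − 3Σi over i = 3..15.
Σi = 120 − 3 = 117 and Σi² = 1240 − 5 = 1235.
4·1235 − 3·117 = 4589.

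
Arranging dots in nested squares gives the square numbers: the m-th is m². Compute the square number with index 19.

The 19th square number is n² with n = 19.
19² = 361.

361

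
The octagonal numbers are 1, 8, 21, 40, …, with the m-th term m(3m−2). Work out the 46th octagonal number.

46·(3·46 − 2) = 46·136 = 6256.

6256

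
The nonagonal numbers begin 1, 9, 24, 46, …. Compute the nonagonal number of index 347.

The 347th nonagonal number is n(7n−5)/2 with n = 347.
347·(7·347 − 5)/2 = 347·2424/2 = 347·1212 = 420564.

420564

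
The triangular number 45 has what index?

Set n(n+1)/2 = 45, giving n² + n − 90 = 0.
The discriminant is 1 + 8·45 = 361, and √361 = 19.
So n = (-1 + 19) / 2 = 18/2 = 9.
Check: 9·10/2 = 45. ✓

9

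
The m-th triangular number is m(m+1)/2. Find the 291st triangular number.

The 291st triangular number is n(n+1)/2 with n = 291.
291·292/2 = 84972/2 = 42486.

42486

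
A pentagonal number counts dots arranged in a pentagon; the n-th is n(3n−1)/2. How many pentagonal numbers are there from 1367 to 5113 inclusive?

The n-th pentagonal number is n(3n−1)/2.
Smallest index with value ≥ 1367: n = 31 (giving 1426).
Largest index with value ≤ 5113: n = 58 (giving 5017).
Indices 31 through 58: 28 terms.

28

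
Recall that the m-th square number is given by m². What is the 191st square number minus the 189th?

191² = 36481 and 189² = 35721.
Difference: 36481 − 35721 = 760.

760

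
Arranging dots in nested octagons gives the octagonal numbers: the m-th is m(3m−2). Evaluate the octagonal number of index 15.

645

The 15th octagonal number is n(3n−2) with n = 15.
15·(3·15 − 2) = 15·43 = 645.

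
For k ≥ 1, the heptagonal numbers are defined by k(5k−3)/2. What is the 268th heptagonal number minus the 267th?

Consecutive heptagonal numbers differ by 5n − 4: here 5·268 − 4 = 1336.

1336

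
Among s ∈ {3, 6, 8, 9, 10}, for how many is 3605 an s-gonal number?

s = 3: P(3, 84) = 3570 and P(3, 85) = 3655; 3605 is not s-gonal.
s = 6: P(6, 42) = 3486 and P(6, 43) = 3655; 3605 is not s-gonal.
s = 8: P(8, 35) = 3605. ✓
s = 9: P(9, 32) = 3504 and P(9, 33) = 3729; 3605 is not s-gonal.
s = 10: P(10, 30) = 3510 and P(10, 31) = 3751; 3605 is not s-gonal.
Hits: s ∈ {8} → 1.

1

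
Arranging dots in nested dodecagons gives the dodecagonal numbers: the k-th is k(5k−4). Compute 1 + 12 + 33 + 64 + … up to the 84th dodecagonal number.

Σ i(5i−4) = 5Σi² − 4Σi over i = 1..84.
Σi = 3570 and Σi² = 201110.
5·201110 − 4·3570 = 991270.

991270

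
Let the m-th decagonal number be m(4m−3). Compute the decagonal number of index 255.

The 255th decagonal number is n(4n−3) with n = 255.
255·(4·255 − 3) = 255·1017 = 259335.

259335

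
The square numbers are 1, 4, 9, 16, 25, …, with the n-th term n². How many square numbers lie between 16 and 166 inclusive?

The n-th square number is n².
Smallest index with value ≥ 16: n = 4 (giving 16).
Largest index with value ≤ 166: n = 12 (giving 144).
Indices 4 through 12: 9 terms.

9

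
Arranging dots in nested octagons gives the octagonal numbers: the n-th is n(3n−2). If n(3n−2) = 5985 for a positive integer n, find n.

45

Set n(3n−2) = 5985, giving 3n² − 2n − 5985 = 0.
So n = (2 + 268) / 6 = 270/6 = 45.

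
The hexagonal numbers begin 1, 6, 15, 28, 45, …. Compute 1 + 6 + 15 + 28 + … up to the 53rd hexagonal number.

100647

Σ i(2i−1) = 2Σi² − Σi over i = 1..53.
Σi = 1431 and Σi² = 51039.
2·51039 − 1·1431 = 100647.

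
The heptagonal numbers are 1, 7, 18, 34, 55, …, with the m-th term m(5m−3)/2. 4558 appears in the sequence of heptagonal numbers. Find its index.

43

Set n(5n−3)/2 = 4558, giving 5n² − 3n − 9116 = 0.
The discriminant is 9 + 40·4558 = 182329, and √182329 = 427.
So n = (3 + 427) / 10 = 430/10 = 43.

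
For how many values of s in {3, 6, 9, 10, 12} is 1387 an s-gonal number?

1

s = 3: P(3, 52) = 1378 and P(3, 53) = 1431; 1387 is not s-gonal.
s = 6: P(6, 26) = 1326 and P(6, 27) = 1431; 1387 is not s-gonal.
s = 9: P(9, 20) = 1350 and P(9, 21) = 1491; 1387 is not s-gonal.
s = 10: P(10, 19) = 1387. ✓
s = 12: P(12, 17) = 1377 and P(12, 18) = 1548; 1387 is not s-gonal.
Hits: s ∈ {10} → 1.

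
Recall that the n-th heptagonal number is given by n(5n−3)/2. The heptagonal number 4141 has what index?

41

Set n(5n−3)/2 = 4141, giving 5n² − 3n − 8282 = 0.
The discriminant is 9 + 40·4141 = 165649, and √165649 = 407.
So n = (3 + 407) / 10 = 410/10 = 41.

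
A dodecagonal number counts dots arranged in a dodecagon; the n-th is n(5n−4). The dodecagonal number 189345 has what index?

195

Set n(5n−4) = 189345, giving 5n² − 4n − 189345 = 0.
So n = (4 + 1946) / 10 = 1950/10 = 195.
Check: 195·(5·195 − 4) = 189345. ✓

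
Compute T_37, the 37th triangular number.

The 37th triangular number is n(n+1)/2 with n = 37.
37·38/2 = 1406/2 = 703.

703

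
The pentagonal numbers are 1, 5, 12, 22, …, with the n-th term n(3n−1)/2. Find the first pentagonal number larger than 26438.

Solve n(3n−1)/2 > 26438 for integer n.
The largest n with value ≤ 26438 is 132 (since 26070 ≤ 26438 < 26467), so the first above is n = 133, value 26467.

26467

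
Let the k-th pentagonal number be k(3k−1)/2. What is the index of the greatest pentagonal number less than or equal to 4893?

Solve n(3n−1)/2 ≤ 4893 for integer n.
n = 57 gives 4845 ≤ 4893, while n = 58 gives 5017 > 4893; so the answer is index 57.

57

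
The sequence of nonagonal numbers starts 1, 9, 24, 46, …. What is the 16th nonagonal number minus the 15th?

106

Consecutive nonagonal numbers differ by 7n − 6: here 7·16 − 6 = 106.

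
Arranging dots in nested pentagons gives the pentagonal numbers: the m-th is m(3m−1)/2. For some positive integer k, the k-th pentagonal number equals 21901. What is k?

Set n(3n−1)/2 = 21901, giving 3n² − n − 43802 = 0.
The discriminant is 1 + 24·21901 = 525625, and √525625 = 725.
So n = (1 + 725) / 6 = 726/6 = 121.
Check: 121·(3·121 − 1)/2 = 21901. ✓

121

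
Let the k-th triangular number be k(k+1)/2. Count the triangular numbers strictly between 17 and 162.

12

The n-th triangular number is n(n+1)/2.
Smallest index with value > 17: n = 6 (giving 21).
Largest index with value < 162: n = 17 (giving 153).
Indices 6 through 17: 12 terms.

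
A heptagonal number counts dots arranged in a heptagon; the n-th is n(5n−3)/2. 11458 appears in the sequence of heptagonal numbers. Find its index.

Set n(5n−3)/2 = 11458, giving 5n² − 3n − 22916 = 0.
The discriminant is 9 + 40·11458 = 458329, and √458329 = 677.
So n = (3 + 677) / 10 = 680/10 = 68.
Check: 68·(5·68 − 3)/2 = 11458. ✓

68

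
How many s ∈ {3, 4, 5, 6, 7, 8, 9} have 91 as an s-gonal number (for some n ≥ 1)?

s = 3: P(3, 13) = 91. ✓
s = 4: P(4, 9) = 81 and P(4, 10) = 100; 91 is not s-gonal.
s = 5: P(5, 7) = 70 and P(5, 8) = 92; 91 is not s-gonal.
s = 6: P(6, 7) = 91. ✓
s = 7: P(7, 6) = 81 and P(7, 7) = 112; 91 is not s-gonal.
s = 8: P(8, 5) = 65 and P(8, 6) = 96; 91 is not s-gonal.
s = 9: P(9, 5) = 75 and P(9, 6) = 111; 91 is not s-gonal.
Hits: s ∈ {3, 6} → 2.

2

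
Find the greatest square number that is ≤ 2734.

Solve n² ≤ 2734 for integer n.
n = 52 gives 2704 ≤ 2734, while n = 53 gives 2809 > 2734; so the answer is 2704.

2704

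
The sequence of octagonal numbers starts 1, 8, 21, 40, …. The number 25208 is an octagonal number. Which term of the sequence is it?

92

Set n(3n−2) = 25208, giving 3n² − 2n − 25208 = 0.
The discriminant is 4 + 12·25208 = 302500, and √302500 = 550.
So n = (2 + 550) / 6 = 552/6 = 92.
Check: 92·(3·92 − 2) = 25208. ✓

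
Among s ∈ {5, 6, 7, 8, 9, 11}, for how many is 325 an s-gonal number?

s = 5: P(5, 14) = 287 and P(5, 15) = 330; 325 is not s-gonal.
s = 6: P(6, 13) = 325. ✓
s = 7: P(7, 11) = 286 and P(7, 12) = 342; 325 is not s-gonal.
s = 8: P(8, 10) = 280 and P(8, 11) = 341; 325 is not s-gonal.
s = 9: P(9, 10) = 325. ✓
s = 11: P(11, 8) = 260 and P(11, 9) = 333; 325 is not s-gonal.
Hits: s ∈ {6, 9} → 2.

2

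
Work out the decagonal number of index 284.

321772

284·(4·284 − 3) = 284·1133 = 321772.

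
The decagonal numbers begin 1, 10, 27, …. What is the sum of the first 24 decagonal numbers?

Σ i(4i−3) = 4Σi² − 3Σi over i = 1..24.
Σi = 300 and Σi² = 4900.
4·4900 − 3·300 = 18700.

18700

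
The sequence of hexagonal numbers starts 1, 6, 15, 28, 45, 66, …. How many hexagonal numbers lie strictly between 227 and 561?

6

The n-th hexagonal number is n(2n−1).
Smallest index with value > 227: n = 11 (giving 231).
Largest index with value < 561: n = 16 (giving 496).
Indices 11 through 16: 6 terms.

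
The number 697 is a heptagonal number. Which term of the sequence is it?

Set n(5n−3)/2 = 697, giving 5n² − 3n − 1394 = 0.
The discriminant is 9 + 40·697 = 27889, and √27889 = 167.
So n = (3 + 167) / 10 = 170/10 = 17.

17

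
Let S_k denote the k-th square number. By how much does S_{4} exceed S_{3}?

n² − (n−1)² = 2n − 1, so 4² − 3² = 2·4 − 1 = 7.

7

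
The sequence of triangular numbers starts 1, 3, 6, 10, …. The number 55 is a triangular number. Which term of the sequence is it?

10

Set n(n+1)/2 = 55, giving n² + n − 110 = 0.
So n = (-1 + 21) / 2 = 20/2 = 10.
Check: 10·11/2 = 55. ✓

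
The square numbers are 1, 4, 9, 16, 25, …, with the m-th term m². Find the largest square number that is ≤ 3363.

3249

Solve n² ≤ 3363 for integer n.
n = 57 gives 3249 ≤ 3363, while n = 58 gives 3364 > 3363; so the answer is 3249.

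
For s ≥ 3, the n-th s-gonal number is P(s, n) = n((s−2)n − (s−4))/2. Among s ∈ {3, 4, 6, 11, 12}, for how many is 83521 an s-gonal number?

1

s = 3: P(3, 408) = 83436 and P(3, 409) = 83845; 83521 is not s-gonal.
s = 4: P(4, 289) = 83521. ✓
s = 6: P(6, 204) = 83028 and P(6, 205) = 83845; 83521 is not s-gonal.
s = 11: P(11, 136) = 82756 and P(11, 137) = 83981; 83521 is not s-gonal.
s = 12: P(12, 129) = 82689 and P(12, 130) = 83980; 83521 is not s-gonal.
Hits: s ∈ {4} → 1.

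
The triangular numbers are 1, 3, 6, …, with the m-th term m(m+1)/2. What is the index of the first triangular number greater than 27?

7

Solve n(n+1)/2 > 27 for integer n.
The largest n with value ≤ 27 is 6 (since 21 ≤ 27 < 28), so the first above is n = 7, value 28.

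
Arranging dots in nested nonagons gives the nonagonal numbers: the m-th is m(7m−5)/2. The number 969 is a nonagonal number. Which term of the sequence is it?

17

Set n(7n−5)/2 = 969, giving 7n² − 5n − 1938 = 0.
So n = (5 + 233) / 14 = 238/14 = 17.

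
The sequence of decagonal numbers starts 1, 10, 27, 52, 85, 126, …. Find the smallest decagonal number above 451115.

453265

Solve n(4n−3) > 451115 for integer n.
The largest n with value ≤ 451115 is 336 (since 450576 ≤ 451115 < 453265), so the first above is n = 337, value 453265.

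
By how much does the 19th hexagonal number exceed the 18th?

73

Consecutive hexagonal numbers differ by 4n − 3: here 4·19 − 3 = 73.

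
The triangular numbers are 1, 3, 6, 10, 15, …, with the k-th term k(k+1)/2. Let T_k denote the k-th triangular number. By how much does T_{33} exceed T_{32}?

33

Consecutive triangular numbers differ by n: T_{33} − T_{32} = 33.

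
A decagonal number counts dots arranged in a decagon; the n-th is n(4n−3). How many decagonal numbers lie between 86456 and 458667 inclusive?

192

The n-th decagonal number is n(4n−3).
Smallest index with value ≥ 86456: n = 148 (giving 87172).
Largest index with value ≤ 458667: n = 339 (giving 458667).
Indices 148 through 339: 192 terms.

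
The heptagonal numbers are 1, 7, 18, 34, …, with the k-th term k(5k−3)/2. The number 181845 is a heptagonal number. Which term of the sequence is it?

Set n(5n−3)/2 = 181845, giving 5n² − 3n − 363690 = 0.
The discriminant is 9 + 40·181845 = 7273809, and √7273809 = 2697.
So n = (3 + 2697) / 10 = 2700/10 = 270.
Check: 270·(5·270 − 3)/2 = 181845. ✓

270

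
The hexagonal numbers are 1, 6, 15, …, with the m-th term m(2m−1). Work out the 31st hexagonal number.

1891

The 31st hexagonal number is n(2n−1) with n = 31.
31·(2·31 − 1) = 31·61 = 1891.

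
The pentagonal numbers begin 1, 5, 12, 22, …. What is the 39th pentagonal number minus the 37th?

227

39·(3·39 − 1)/2 = 2262 and 37·(3·37 − 1)/2 = 2035.
Difference: 2262 − 2035 = 227.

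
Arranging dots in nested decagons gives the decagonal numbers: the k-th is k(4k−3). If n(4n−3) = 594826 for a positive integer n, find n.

386

Set n(4n−3) = 594826, giving 4n² − 3n − 594826 = 0.
The discriminant is 9 + 16·594826 = 9517225, and √9517225 = 3085.
So n = (3 + 3085) / 8 = 3088/8 = 386.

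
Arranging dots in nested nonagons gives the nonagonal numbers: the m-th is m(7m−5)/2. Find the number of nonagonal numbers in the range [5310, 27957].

50

The n-th nonagonal number is n(7n−5)/2.
Smallest index with value ≥ 5310: n = 40 (giving 5500).
Largest index with value ≤ 27957: n = 89 (giving 27501).
Indices 40 through 89: 50 terms.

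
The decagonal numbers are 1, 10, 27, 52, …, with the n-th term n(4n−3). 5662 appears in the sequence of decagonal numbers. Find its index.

38

Set n(4n−3) = 5662, giving 4n² − 3n − 5662 = 0.
So n = (3 + 301) / 8 = 304/8 = 38.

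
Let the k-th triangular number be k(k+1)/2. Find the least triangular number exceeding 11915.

Solve n(n+1)/2 > 11915 for integer n.
The largest n with value ≤ 11915 is 153 (since 11781 ≤ 11915 < 11935), so the first above is n = 154, value 11935.

11935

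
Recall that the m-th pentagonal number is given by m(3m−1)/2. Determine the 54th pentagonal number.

4347

The 54th pentagonal number is n(3n−1)/2 with n = 54.
54·(3·54 − 1)/2 = 54·161/2 = 4347.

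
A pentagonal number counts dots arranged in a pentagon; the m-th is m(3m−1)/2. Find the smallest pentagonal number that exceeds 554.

590

Solve n(3n−1)/2 > 554 for integer n.
The largest n with value ≤ 554 is 19 (since 532 ≤ 554 < 590), so the first above is n = 20, value 590.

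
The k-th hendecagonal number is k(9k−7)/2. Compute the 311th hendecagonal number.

434156

The 311th hendecagonal number is n(9n−7)/2 with n = 311.
311·(9·311 − 7)/2 = 311·2792/2 = 311·1396 = 434156.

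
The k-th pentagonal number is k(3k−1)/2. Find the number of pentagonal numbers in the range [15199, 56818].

The n-th pentagonal number is n(3n−1)/2.
Smallest index with value ≥ 15199: n = 101 (giving 15251).
Largest index with value ≤ 56818: n = 194 (giving 56357).
Indices 101 through 194: 94 terms.

94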